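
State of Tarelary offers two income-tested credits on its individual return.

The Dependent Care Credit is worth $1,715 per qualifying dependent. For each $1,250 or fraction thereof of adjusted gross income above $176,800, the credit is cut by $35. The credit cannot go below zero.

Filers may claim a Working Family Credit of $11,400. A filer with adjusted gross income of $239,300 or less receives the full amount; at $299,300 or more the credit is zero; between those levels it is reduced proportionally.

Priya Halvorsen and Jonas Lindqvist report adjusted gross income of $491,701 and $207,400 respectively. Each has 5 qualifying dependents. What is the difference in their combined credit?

Priya ($491,701): Dependent Care Credit: base = 5 × $1,715 = $8,575. income exceeds $176,800 by $314,901 → 252 increments × $35 = $8,820 ≥ base, so the credit is $0. Working Family Credit: $491,701 is at or above $299,300, so the credit is $0. total $0 + $0 = $0
Jonas ($207,400): Dependent Care Credit: base = 5 × $1,715 = $8,575. income exceeds $176,800 by $30,600, which is 25 full-or-partial $1,250 increments; reduction = 25 × $35 = $875, leaving $7,700. Working Family Credit: $207,400 is at or below the $239,300 threshold, so the full $11,400 applies. total $7,700 + $11,400 = $19,100
Difference: |$0 − $19,100| = $19,100.

$19,100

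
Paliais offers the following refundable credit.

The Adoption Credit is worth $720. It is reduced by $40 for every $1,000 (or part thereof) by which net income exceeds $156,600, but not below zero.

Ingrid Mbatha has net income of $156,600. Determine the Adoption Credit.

Adoption Credit: $156,600 is at or below the $156,600 threshold, so the full $720 applies.

$720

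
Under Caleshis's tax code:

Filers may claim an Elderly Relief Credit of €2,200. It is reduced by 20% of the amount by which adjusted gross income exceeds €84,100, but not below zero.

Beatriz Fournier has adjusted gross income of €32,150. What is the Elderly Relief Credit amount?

€2,200

Elderly Relief Credit: €32,150 is at or below the €84,100 threshold, so the full €2,200 applies.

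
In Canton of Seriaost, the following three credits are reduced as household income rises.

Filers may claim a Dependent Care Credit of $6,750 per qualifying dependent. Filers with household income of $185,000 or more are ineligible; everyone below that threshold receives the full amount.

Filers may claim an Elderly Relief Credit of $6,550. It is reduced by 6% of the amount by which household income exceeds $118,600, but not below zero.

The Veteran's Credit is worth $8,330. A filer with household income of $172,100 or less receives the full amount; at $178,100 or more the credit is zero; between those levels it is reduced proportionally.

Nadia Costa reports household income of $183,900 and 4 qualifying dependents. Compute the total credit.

$29,632

Dependent Care Credit: base = 4 × $6,750 = $27,000. $183,900 is below the $185,000 cutoff, so the full $27,000 applies.
Elderly Relief Credit: 6% of the $65,300 excess over $118,600 is $3,918; credit = $6,550 − $3,918 = $2,632.
Veteran's Credit: $183,900 is at or above $178,100, so the credit is $0.
Total: $27,000 + $2,632 + $0 = $29,632.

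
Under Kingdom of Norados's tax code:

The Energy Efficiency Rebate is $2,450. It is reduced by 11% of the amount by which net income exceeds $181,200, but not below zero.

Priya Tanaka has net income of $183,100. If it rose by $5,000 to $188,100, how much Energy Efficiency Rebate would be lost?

$550

At $183,100 — 11% of the $1,900 excess over $181,200 is $209; credit = $2,450 − $209 = $2,241.
At $188,100 — 11% of the $6,900 excess over $181,200 is $759; credit = $2,450 − $759 = $1,691.
Lost: $2,241 − $1,691 = $550.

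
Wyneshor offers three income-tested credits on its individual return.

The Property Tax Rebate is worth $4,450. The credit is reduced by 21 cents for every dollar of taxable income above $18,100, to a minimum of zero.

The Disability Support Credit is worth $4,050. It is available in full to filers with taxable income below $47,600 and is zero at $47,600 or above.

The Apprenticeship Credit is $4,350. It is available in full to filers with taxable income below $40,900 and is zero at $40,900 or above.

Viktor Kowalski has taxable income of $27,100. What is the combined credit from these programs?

$10,960

Property Tax Rebate: 21% of the $9,000 excess over $18,100 is $1,890; credit = $4,450 − $1,890 = $2,560.
Disability Support Credit: $27,100 is below the $47,600 cutoff, so the full $4,050 applies.
Apprenticeship Credit: $27,100 is below the $40,900 cutoff, so the full $4,350 applies.
Total: $2,560 + $4,050 + $4,350 = $10,960.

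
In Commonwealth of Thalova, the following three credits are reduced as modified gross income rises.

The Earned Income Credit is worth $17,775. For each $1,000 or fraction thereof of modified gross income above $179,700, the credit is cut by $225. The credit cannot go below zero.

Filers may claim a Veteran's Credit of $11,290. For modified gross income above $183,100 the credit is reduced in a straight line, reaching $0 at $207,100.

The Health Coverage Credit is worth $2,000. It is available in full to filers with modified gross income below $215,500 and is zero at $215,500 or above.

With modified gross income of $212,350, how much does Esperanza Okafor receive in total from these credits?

$12,350

Earned Income Credit: income exceeds $179,700 by $32,650, which is 33 full-or-partial $1,000 increments; reduction = 33 × $225 = $7,425, leaving $10,350.
Veteran's Credit: $212,350 is at or above $207,100, so the credit is $0.
Health Coverage Credit: $212,350 is below the $215,500 cutoff, so the full $2,000 applies.
Total: $10,350 + $0 + $2,000 = $12,350.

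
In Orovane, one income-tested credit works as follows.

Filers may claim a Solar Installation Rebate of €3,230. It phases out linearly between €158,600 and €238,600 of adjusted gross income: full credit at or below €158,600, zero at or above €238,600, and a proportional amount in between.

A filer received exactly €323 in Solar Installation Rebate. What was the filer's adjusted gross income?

€323 is 323/3,230 of the full €3,230, so 2,907/3,230 of the €80,000 range has been used: income = €158,600 + €80,000 × 2,907/3,230 = €230,600.

€230,600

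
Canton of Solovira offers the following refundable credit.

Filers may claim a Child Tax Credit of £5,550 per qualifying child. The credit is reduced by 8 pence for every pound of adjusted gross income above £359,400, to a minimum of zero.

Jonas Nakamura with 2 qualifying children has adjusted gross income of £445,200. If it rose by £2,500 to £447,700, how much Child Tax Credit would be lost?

£200

At £445,200 — base = 2 × £5,550 = £11,100. 8% of the £85,800 excess over £359,400 is £6,864; credit = £11,100 − £6,864 = £4,236.
At £447,700 — base = 2 × £5,550 = £11,100. 8% of the £88,300 excess over £359,400 is £7,064; credit = £11,100 − £7,064 = £4,036.
Lost: £4,236 − £4,036 = £200.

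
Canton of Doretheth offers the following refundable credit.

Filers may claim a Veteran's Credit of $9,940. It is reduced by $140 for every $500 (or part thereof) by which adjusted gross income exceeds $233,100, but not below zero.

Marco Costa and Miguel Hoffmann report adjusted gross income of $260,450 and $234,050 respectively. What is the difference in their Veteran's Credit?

Marco ($260,450): Veteran's Credit: income exceeds $233,100 by $27,350, which is 55 full-or-partial $500 increments; reduction = 55 × $140 = $7,700, leaving $2,240.
Miguel ($234,050): Veteran's Credit: income exceeds $233,100 by $950, which is 2 full-or-partial $500 increments; reduction = 2 × $140 = $280, leaving $9,660.
Difference: |$2,240 − $9,660| = $7,420.

$7,420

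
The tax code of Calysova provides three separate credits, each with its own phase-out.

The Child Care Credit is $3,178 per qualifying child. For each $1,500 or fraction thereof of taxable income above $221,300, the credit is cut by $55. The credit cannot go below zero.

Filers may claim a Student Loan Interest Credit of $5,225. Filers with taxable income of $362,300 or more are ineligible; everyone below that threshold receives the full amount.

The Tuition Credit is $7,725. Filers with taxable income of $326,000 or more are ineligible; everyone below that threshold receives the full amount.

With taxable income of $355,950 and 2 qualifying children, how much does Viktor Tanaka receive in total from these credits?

Child Care Credit: base = 2 × $3,178 = $6,356. income exceeds $221,300 by $134,650, which is 90 full-or-partial $1,500 increments; reduction = 90 × $55 = $4,950, leaving $1,406.
Student Loan Interest Credit: $355,950 is below the $362,300 cutoff, so the full $5,225 applies.
Tuition Credit: $355,950 meets or exceeds the $326,000 cutoff, so the credit is $0.
Total: $1,406 + $5,225 + $0 = $6,631.

$6,631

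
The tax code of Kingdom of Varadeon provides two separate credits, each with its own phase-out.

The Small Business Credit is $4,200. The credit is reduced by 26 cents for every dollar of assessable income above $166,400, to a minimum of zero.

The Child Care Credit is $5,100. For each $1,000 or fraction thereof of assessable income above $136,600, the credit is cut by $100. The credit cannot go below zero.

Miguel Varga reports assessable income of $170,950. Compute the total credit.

$4,617

Small Business Credit: 26% of the $4,550 excess over $166,400 is $1,183; credit = $4,200 − $1,183 = $3,017.
Child Care Credit: income exceeds $136,600 by $34,350, which is 35 full-or-partial $1,000 increments; reduction = 35 × $100 = $3,500, leaving $1,600.
Total: $3,017 + $1,600 = $4,617.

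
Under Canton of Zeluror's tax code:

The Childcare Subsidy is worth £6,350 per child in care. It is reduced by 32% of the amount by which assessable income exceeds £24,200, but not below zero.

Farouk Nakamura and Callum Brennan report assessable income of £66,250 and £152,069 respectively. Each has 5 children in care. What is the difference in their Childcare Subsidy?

Farouk (£66,250): Childcare Subsidy: base = 5 × £6,350 = £31,750. 32% of the £42,050 excess over £24,200 is £13,456; credit = £31,750 − £13,456 = £18,294.
Callum (£152,069): Childcare Subsidy: base = 5 × £6,350 = £31,750. 32% of the £127,869 excess over £24,200 is £40,918.08 ≥ base, so the credit is £0.
Difference: |£18,294 − £0| = £18,294.

£18,294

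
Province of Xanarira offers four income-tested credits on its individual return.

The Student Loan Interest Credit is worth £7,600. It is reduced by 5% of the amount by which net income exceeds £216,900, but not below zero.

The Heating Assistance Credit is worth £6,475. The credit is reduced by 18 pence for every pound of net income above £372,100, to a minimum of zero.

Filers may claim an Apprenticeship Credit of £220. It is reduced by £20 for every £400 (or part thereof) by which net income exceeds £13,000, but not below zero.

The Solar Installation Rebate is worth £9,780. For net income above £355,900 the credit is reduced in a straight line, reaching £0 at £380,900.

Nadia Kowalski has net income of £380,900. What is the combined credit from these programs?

Student Loan Interest Credit: 5% of the £164,000 excess over £216,900 is £8,200 ≥ base, so the credit is £0.
Heating Assistance Credit: 18% of the £8,800 excess over £372,100 is £1,584; credit = £6,475 − £1,584 = £4,891.
Apprenticeship Credit: income exceeds £13,000 by £367,900 → 920 increments × £20 = £18,400 ≥ base, so the credit is £0.
Solar Installation Rebate: £380,900 is at or above £380,900, so the credit is £0.
Total: £0 + £4,891 + £0 + £0 = £4,891.

£4,891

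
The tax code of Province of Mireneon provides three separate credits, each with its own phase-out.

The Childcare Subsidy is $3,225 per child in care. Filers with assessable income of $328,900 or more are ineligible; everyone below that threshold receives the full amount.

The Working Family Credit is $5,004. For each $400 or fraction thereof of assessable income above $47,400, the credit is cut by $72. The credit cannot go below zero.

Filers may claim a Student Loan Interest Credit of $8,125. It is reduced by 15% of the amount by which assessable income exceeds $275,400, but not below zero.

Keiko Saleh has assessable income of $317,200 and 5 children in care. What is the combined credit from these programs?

Childcare Subsidy: base = 5 × $3,225 = $16,125. $317,200 is below the $328,900 cutoff, so the full $16,125 applies.
Working Family Credit: income exceeds $47,400 by $269,800 → 675 increments × $72 = $48,600 ≥ base, so the credit is $0.
Student Loan Interest Credit: 15% of the $41,800 excess over $275,400 is $6,270; credit = $8,125 − $6,270 = $1,855.
Total: $16,125 + $0 + $1,855 = $17,980.

$17,980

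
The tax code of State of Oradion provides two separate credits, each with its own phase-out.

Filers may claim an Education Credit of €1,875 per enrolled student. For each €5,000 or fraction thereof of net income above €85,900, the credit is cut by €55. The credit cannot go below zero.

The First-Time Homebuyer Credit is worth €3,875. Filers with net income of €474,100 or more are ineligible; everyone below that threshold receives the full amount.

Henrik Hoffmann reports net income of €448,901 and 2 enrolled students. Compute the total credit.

Education Credit: base = 2 × €1,875 = €3,750. income exceeds €85,900 by €363,001 → 73 increments × €55 = €4,015 ≥ base, so the credit is €0.
First-Time Homebuyer Credit: €448,901 is below the €474,100 cutoff, so the full €3,875 applies.
Total: €0 + €3,875 = €3,875.

€3,875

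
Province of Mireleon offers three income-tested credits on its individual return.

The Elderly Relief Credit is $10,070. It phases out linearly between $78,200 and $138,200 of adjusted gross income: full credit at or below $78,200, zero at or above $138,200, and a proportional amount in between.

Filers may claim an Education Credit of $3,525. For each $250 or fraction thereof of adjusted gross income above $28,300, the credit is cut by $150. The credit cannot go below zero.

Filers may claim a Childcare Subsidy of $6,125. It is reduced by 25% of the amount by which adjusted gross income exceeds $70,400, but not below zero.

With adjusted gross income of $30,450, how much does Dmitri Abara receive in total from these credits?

$18,370

Elderly Relief Credit: $30,450 is at or below the $78,200 threshold, so the full $10,070 applies.
Education Credit: income exceeds $28,300 by $2,150, which is 9 full-or-partial $250 increments; reduction = 9 × $150 = $1,350, leaving $2,175.
Childcare Subsidy: $30,450 is at or below the $70,400 threshold, so the full $6,125 applies.
Total: $10,070 + $2,175 + $6,125 = $18,370.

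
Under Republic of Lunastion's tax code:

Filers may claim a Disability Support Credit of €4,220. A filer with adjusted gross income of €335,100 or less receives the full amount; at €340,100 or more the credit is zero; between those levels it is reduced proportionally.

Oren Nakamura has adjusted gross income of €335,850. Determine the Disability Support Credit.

Disability Support Credit: €335,850 is €750 into a €5,000 phase-out range, leaving 4,250/5,000 of the credit: €4,220 × 4,250/5,000 = €3,587.

€3,587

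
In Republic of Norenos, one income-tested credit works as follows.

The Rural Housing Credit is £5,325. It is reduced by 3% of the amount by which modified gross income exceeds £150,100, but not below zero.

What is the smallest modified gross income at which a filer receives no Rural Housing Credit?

The credit falls by 3% of each pound above £150,100, so it reaches zero when the excess is £5,325 / 3% = £177,500: income = £150,100 + £177,500 = £327,600.

£327,600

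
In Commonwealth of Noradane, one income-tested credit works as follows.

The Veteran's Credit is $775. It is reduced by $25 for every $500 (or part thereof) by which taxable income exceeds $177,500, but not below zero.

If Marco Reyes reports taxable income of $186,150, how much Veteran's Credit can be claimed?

$325

Veteran's Credit: income exceeds $177,500 by $8,650, which is 18 full-or-partial $500 increments; reduction = 18 × $25 = $450, leaving $325.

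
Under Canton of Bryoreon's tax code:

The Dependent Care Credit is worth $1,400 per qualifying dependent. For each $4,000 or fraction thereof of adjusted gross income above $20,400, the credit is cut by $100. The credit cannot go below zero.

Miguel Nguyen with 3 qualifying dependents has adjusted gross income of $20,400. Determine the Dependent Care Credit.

$4,200

Dependent Care Credit: base = 3 × $1,400 = $4,200. $20,400 is at or below the $20,400 threshold, so the full $4,200 applies.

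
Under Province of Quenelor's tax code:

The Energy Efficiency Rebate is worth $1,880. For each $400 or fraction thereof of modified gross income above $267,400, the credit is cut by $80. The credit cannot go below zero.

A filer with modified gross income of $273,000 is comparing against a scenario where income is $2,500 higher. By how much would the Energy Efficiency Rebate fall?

$560

At $273,000 — income exceeds $267,400 by $5,600, which is 14 full-or-partial $400 increments; reduction = 14 × $80 = $1,120, leaving $760.
At $275,500 — income exceeds $267,400 by $8,100, which is 21 full-or-partial $400 increments; reduction = 21 × $80 = $1,680, leaving $200.
Lost: $760 − $200 = $560.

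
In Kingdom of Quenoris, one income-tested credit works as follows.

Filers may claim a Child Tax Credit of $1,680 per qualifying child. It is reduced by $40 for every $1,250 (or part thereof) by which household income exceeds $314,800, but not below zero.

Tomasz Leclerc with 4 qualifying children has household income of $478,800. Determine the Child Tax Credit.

$1,440

Child Tax Credit: base = 4 × $1,680 = $6,720. income exceeds $314,800 by $164,000, which is 132 full-or-partial $1,250 increments; reduction = 132 × $40 = $5,280, leaving $1,440.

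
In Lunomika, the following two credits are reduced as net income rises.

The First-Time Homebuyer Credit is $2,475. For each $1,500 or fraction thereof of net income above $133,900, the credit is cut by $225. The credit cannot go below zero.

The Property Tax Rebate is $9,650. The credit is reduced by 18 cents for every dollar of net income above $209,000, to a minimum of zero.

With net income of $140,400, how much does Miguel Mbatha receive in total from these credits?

First-Time Homebuyer Credit: income exceeds $133,900 by $6,500, which is 5 full-or-partial $1,500 increments; reduction = 5 × $225 = $1,125, leaving $1,350.
Property Tax Rebate: $140,400 is at or below the $209,000 threshold, so the full $9,650 applies.
Total: $1,350 + $9,650 = $11,000.

$11,000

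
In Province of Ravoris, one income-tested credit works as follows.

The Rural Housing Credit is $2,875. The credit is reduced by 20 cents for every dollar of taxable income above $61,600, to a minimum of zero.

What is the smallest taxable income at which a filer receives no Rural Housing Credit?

$75,975

The credit falls by 20% of each dollar above $61,600, so it reaches zero when the excess is $2,875 / 20% = $14,375: income = $61,600 + $14,375 = $75,975.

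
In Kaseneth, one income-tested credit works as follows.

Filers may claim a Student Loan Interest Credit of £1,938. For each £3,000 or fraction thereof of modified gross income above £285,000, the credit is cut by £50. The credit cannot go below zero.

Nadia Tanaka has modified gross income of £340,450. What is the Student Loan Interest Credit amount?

£988

Student Loan Interest Credit: income exceeds £285,000 by £55,450, which is 19 full-or-partial £3,000 increments; reduction = 19 × £50 = £950, leaving £988.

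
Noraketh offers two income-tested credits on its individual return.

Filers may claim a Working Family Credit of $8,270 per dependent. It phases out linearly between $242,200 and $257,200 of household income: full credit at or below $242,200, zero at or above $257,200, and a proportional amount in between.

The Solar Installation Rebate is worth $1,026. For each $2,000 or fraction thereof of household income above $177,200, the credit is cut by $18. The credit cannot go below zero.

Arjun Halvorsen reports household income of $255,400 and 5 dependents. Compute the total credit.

$5,268

Working Family Credit: base = 5 × $8,270 = $41,350. $255,400 is $13,200 into a $15,000 phase-out range, leaving 1,800/15,000 of the credit: $41,350 × 1,800/15,000 = $4,962.
Solar Installation Rebate: income exceeds $177,200 by $78,200, which is 40 full-or-partial $2,000 increments; reduction = 40 × $18 = $720, leaving $306.
Total: $4,962 + $306 = $5,268.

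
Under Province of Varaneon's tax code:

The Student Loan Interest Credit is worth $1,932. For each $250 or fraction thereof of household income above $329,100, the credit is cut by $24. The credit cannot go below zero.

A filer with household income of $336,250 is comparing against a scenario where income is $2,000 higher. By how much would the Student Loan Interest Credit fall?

$192

At $336,250 — income exceeds $329,100 by $7,150, which is 29 full-or-partial $250 increments; reduction = 29 × $24 = $696, leaving $1,236.
At $338,250 — income exceeds $329,100 by $9,150, which is 37 full-or-partial $250 increments; reduction = 37 × $24 = $888, leaving $1,044.
Lost: $1,236 − $1,044 = $192.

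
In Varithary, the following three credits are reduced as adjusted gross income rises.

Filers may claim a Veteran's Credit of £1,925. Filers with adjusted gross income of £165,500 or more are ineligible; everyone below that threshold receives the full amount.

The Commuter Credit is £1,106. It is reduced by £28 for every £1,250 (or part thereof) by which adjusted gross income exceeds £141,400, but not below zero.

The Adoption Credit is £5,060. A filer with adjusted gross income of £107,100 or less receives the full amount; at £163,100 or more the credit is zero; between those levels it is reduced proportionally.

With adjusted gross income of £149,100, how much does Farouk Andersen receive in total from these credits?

£4,100

Veteran's Credit: £149,100 is below the £165,500 cutoff, so the full £1,925 applies.
Commuter Credit: income exceeds £141,400 by £7,700, which is 7 full-or-partial £1,250 increments; reduction = 7 × £28 = £196, leaving £910.
Adoption Credit: £149,100 is £42,000 into a £56,000 phase-out range, leaving 14,000/56,000 of the credit: £5,060 × 14,000/56,000 = £1,265.
Total: £1,925 + £910 + £1,265 = £4,100.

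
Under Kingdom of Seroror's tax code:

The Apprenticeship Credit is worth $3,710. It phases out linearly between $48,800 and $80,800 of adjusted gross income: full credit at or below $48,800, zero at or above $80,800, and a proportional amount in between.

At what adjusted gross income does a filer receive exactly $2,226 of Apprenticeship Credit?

$2,226 is 2,226/3,710 of the full $3,710, so 1,484/3,710 of the $32,000 range has been used: income = $48,800 + $32,000 × 1,484/3,710 = $61,600.

$61,600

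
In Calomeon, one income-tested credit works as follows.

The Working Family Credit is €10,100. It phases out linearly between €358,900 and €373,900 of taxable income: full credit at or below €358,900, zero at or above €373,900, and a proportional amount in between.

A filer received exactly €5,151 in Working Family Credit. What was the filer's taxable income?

€366,250

€5,151 is 5,151/10,100 of the full €10,100, so 4,949/10,100 of the €15,000 range has been used: income = €358,900 + €15,000 × 4,949/10,100 = €366,250.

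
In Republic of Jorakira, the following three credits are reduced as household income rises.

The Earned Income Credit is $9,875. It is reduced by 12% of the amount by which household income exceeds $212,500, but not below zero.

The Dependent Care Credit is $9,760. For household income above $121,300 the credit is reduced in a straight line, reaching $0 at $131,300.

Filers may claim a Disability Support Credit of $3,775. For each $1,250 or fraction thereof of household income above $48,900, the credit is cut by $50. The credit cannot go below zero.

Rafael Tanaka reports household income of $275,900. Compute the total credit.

$2,267

Earned Income Credit: 12% of the $63,400 excess over $212,500 is $7,608; credit = $9,875 − $7,608 = $2,267.
Dependent Care Credit: $275,900 is at or above $131,300, so the credit is $0.
Disability Support Credit: income exceeds $48,900 by $227,000 → 182 increments × $50 = $9,100 ≥ base, so the credit is $0.
Total: $2,267 + $0 + $0 = $2,267.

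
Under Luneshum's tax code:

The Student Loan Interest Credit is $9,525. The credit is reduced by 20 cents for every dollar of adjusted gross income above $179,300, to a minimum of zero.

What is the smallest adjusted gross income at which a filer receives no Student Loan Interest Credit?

The credit falls by 20% of each dollar above $179,300, so it reaches zero when the excess is $9,525 / 20% = $47,625: income = $179,300 + $47,625 = $226,925.

$226,925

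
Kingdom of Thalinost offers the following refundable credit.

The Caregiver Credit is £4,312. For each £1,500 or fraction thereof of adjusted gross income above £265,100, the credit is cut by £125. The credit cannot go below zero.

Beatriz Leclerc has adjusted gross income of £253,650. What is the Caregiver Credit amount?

£4,312

Caregiver Credit: £253,650 is at or below the £265,100 threshold, so the full £4,312 applies.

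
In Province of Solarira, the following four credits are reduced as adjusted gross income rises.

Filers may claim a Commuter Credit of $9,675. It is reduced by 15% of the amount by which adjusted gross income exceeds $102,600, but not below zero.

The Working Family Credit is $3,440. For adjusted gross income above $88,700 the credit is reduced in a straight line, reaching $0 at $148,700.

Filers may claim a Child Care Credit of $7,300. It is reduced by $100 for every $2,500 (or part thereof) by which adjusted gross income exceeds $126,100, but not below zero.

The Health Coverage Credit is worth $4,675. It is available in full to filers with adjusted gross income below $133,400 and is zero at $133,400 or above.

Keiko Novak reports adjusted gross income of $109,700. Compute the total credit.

Commuter Credit: 15% of the $7,100 excess over $102,600 is $1,065; credit = $9,675 − $1,065 = $8,610.
Working Family Credit: $109,700 is $21,000 into a $60,000 phase-out range, leaving 39,000/60,000 of the credit: $3,440 × 39,000/60,000 = $2,236.
Child Care Credit: $109,700 is at or below the $126,100 threshold, so the full $7,300 applies.
Health Coverage Credit: $109,700 is below the $133,400 cutoff, so the full $4,675 applies.
Total: $8,610 + $2,236 + $7,300 + $4,675 = $22,821.

$22,821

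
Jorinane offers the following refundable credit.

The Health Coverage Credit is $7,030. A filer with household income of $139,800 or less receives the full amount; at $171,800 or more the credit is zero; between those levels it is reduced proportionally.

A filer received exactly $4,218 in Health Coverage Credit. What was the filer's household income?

$152,600

$4,218 is 4,218/7,030 of the full $7,030, so 2,812/7,030 of the $32,000 range has been used: income = $139,800 + $32,000 × 2,812/7,030 = $152,600.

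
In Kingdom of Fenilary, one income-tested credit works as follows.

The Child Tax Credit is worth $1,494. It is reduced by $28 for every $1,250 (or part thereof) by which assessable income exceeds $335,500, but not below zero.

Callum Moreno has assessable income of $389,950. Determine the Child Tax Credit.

Child Tax Credit: income exceeds $335,500 by $54,450, which is 44 full-or-partial $1,250 increments; reduction = 44 × $28 = $1,232, leaving $262.

$262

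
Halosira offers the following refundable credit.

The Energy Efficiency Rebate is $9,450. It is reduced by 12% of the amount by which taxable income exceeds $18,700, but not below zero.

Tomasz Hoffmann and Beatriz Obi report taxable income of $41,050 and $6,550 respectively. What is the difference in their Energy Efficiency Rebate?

Tomasz ($41,050): Energy Efficiency Rebate: 12% of the $22,350 excess over $18,700 is $2,682; credit = $9,450 − $2,682 = $6,768.
Beatriz ($6,550): Energy Efficiency Rebate: $6,550 is at or below the $18,700 threshold, so the full $9,450 applies.
Difference: |$6,768 − $9,450| = $2,682.

$2,682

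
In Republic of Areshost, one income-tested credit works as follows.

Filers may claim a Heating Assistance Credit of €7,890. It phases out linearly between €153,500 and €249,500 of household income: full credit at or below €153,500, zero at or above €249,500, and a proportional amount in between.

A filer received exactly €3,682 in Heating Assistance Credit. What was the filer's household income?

€204,700

€3,682 is 3,682/7,890 of the full €7,890, so 4,208/7,890 of the €96,000 range has been used: income = €153,500 + €96,000 × 4,208/7,890 = €204,700.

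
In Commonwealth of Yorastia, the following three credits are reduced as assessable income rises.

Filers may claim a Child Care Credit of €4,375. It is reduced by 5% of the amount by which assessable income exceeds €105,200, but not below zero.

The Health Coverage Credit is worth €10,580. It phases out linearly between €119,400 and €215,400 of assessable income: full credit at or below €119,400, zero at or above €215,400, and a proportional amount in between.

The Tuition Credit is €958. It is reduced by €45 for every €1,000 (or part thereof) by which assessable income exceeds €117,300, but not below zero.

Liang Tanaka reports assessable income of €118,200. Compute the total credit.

Child Care Credit: 5% of the €13,000 excess over €105,200 is €650; credit = €4,375 − €650 = €3,725.
Health Coverage Credit: €118,200 is at or below the €119,400 threshold, so the full €10,580 applies.
Tuition Credit: income exceeds €117,300 by €900, which is 1 full-or-partial €1,000 increment; reduction = 1 × €45 = €45, leaving €913.
Total: €3,725 + €10,580 + €913 = €15,218.

€15,218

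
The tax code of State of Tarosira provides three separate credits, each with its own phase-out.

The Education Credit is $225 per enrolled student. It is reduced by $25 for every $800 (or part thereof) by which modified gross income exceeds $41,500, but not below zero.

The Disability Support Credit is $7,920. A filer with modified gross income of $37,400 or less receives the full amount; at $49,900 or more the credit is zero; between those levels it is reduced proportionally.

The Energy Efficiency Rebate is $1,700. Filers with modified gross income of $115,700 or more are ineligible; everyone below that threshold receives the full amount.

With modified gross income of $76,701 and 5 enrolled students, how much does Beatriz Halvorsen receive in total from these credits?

$1,700

Education Credit: base = 5 × $225 = $1,125. income exceeds $41,500 by $35,201 → 45 increments × $25 = $1,125 ≥ base, so the credit is $0.
Disability Support Credit: $76,701 is at or above $49,900, so the credit is $0.
Energy Efficiency Rebate: $76,701 is below the $115,700 cutoff, so the full $1,700 applies.
Total: $0 + $0 + $1,700 = $1,700.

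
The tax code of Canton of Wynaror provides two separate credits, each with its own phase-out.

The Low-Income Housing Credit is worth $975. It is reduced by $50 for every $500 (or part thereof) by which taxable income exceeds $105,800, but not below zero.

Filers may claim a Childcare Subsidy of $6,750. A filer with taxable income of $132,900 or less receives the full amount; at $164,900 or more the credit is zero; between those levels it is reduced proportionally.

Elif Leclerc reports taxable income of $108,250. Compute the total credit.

Low-Income Housing Credit: income exceeds $105,800 by $2,450, which is 5 full-or-partial $500 increments; reduction = 5 × $50 = $250, leaving $725.
Childcare Subsidy: $108,250 is at or below the $132,900 threshold, so the full $6,750 applies.
Total: $725 + $6,750 = $7,475.

$7,475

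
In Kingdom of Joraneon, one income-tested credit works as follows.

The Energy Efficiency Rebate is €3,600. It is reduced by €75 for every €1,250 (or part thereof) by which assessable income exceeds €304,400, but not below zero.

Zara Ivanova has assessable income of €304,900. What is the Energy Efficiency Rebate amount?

Energy Efficiency Rebate: income exceeds €304,400 by €500, which is 1 full-or-partial €1,250 increment; reduction = 1 × €75 = €75, leaving €3,525.

€3,525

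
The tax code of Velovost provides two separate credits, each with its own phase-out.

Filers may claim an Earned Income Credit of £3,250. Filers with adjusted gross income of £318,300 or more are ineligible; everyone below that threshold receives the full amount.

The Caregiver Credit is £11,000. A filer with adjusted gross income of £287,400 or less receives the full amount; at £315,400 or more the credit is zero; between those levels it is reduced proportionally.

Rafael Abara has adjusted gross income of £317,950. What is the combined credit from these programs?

Earned Income Credit: £317,950 is below the £318,300 cutoff, so the full £3,250 applies.
Caregiver Credit: £317,950 is at or above £315,400, so the credit is £0.
Total: £3,250 + £0 = £3,250.

£3,250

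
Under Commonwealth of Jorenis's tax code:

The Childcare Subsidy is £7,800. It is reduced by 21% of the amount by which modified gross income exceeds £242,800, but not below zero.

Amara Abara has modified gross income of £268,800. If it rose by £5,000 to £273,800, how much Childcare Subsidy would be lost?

£1,050

At £268,800 — 21% of the £26,000 excess over £242,800 is £5,460; credit = £7,800 − £5,460 = £2,340.
At £273,800 — 21% of the £31,000 excess over £242,800 is £6,510; credit = £7,800 − £6,510 = £1,290.
Lost: £2,340 − £1,290 = £1,050.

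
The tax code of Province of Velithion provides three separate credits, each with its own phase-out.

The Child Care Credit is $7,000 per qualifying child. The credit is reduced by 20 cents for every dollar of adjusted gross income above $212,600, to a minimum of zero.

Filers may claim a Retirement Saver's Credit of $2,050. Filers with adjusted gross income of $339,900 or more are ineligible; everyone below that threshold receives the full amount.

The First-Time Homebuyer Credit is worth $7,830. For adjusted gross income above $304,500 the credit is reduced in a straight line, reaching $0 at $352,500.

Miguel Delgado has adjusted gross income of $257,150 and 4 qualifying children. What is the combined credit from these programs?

Child Care Credit: base = 4 × $7,000 = $28,000. 20% of the $44,550 excess over $212,600 is $8,910; credit = $28,000 − $8,910 = $19,090.
Retirement Saver's Credit: $257,150 is below the $339,900 cutoff, so the full $2,050 applies.
First-Time Homebuyer Credit: $257,150 is at or below the $304,500 threshold, so the full $7,830 applies.
Total: $19,090 + $2,050 + $7,830 = $28,970.

$28,970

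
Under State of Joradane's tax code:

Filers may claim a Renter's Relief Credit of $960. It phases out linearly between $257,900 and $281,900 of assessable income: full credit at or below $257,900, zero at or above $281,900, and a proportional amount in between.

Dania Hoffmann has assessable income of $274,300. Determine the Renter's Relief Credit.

Renter's Relief Credit: $274,300 is $16,400 into a $24,000 phase-out range, leaving 7,600/24,000 of the credit: $960 × 7,600/24,000 = $304.

$304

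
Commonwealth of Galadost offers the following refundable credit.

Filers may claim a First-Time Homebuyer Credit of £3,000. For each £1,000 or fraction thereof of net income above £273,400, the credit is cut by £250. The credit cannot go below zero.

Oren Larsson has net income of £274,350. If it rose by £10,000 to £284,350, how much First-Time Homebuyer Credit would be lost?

At £274,350 — income exceeds £273,400 by £950, which is 1 full-or-partial £1,000 increment; reduction = 1 × £250 = £250, leaving £2,750.
At £284,350 — income exceeds £273,400 by £10,950, which is 11 full-or-partial £1,000 increments; reduction = 11 × £250 = £2,750, leaving £250.
Lost: £2,750 − £250 = £2,500.

£2,500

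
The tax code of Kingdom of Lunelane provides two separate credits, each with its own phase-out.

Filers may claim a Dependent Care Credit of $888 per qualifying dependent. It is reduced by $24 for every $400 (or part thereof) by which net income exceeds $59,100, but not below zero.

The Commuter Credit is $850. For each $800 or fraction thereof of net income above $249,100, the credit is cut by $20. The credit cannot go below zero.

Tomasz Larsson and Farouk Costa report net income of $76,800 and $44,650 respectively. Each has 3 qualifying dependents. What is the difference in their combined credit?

$1,080

Tomasz ($76,800): Dependent Care Credit: base = 3 × $888 = $2,664. income exceeds $59,100 by $17,700, which is 45 full-or-partial $400 increments; reduction = 45 × $24 = $1,080, leaving $1,584. Commuter Credit: $76,800 is at or below the $249,100 threshold, so the full $850 applies. total $1,584 + $850 = $2,434
Farouk ($44,650): Dependent Care Credit: base = 3 × $888 = $2,664. $44,650 is at or below the $59,100 threshold, so the full $2,664 applies. Commuter Credit: $44,650 is at or below the $249,100 threshold, so the full $850 applies. total $2,664 + $850 = $3,514
Difference: |$2,434 − $3,514| = $1,080.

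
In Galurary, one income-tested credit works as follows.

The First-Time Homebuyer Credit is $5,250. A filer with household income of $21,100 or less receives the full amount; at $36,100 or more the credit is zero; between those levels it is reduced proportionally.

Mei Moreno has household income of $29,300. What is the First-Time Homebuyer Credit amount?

First-Time Homebuyer Credit: $29,300 is $8,200 into a $15,000 phase-out range, leaving 6,800/15,000 of the credit: $5,250 × 6,800/15,000 = $2,380.

$2,380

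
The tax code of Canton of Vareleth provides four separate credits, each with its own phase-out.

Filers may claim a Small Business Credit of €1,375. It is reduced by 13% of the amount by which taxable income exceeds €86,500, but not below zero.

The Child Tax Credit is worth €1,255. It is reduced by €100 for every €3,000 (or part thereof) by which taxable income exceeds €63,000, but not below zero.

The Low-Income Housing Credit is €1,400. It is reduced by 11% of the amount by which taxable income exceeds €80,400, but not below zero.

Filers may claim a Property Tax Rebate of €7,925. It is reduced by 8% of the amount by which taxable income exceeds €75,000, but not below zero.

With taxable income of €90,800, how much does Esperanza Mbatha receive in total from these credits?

Small Business Credit: 13% of the €4,300 excess over €86,500 is €559; credit = €1,375 − €559 = €816.
Child Tax Credit: income exceeds €63,000 by €27,800, which is 10 full-or-partial €3,000 increments; reduction = 10 × €100 = €1,000, leaving €255.
Low-Income Housing Credit: 11% of the €10,400 excess over €80,400 is €1,144; credit = €1,400 − €1,144 = €256.
Property Tax Rebate: 8% of the €15,800 excess over €75,000 is €1,264; credit = €7,925 − €1,264 = €6,661.
Total: €816 + €255 + €256 + €6,661 = €7,988.

€7,988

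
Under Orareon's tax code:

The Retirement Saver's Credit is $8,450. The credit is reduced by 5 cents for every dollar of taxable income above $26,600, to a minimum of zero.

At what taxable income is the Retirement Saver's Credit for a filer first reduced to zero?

$195,600

The credit falls by 5% of each dollar above $26,600, so it reaches zero when the excess is $8,450 / 5% = $169,000: income = $26,600 + $169,000 = $195,600.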